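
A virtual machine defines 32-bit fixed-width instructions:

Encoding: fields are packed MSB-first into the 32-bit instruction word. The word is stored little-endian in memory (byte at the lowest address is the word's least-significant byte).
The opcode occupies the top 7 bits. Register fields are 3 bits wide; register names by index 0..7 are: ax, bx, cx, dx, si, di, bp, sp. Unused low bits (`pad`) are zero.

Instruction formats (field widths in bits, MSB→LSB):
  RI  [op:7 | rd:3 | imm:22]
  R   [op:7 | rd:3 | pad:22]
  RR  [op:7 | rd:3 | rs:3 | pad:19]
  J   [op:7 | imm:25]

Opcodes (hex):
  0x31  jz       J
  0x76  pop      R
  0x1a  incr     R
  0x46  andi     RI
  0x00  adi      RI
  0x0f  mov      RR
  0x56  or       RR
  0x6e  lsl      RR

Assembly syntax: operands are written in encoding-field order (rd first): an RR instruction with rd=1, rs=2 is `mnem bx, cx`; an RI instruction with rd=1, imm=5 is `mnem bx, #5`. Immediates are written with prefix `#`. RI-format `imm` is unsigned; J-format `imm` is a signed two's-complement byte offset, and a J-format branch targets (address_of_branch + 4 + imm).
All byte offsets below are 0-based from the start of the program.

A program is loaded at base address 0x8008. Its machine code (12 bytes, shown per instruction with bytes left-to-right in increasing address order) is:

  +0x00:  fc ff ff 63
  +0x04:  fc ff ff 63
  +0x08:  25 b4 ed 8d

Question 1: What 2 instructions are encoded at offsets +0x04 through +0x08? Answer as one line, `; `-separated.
+0x04: fc ff ff 63 ⇒ word 0x63fffffc (little)
  top 7b → 0x31 → jz [J]
  imm: (w>>0)&0x1ffffff=0x1fffffc (s25→-4) → #-4
+0x08: 25 b4 ed 8d ⇒ word 0x8dedb425 (little)
  top 7b → 0x46 → andi [RI]
  rd: (w>>22)&0x7=0x7 → sp
  imm: (w>>0)&0x3fffff=0x2db425 → #2995237

jz #-4; andi sp, #2995237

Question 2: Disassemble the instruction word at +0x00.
jz #-4

[00] fc ff ff 63 → 0x63fffffc
  top 7b → 0x31 → jz [J]
  imm@[24:0]=0x1fffffc (s25→-4) ⇒ #-4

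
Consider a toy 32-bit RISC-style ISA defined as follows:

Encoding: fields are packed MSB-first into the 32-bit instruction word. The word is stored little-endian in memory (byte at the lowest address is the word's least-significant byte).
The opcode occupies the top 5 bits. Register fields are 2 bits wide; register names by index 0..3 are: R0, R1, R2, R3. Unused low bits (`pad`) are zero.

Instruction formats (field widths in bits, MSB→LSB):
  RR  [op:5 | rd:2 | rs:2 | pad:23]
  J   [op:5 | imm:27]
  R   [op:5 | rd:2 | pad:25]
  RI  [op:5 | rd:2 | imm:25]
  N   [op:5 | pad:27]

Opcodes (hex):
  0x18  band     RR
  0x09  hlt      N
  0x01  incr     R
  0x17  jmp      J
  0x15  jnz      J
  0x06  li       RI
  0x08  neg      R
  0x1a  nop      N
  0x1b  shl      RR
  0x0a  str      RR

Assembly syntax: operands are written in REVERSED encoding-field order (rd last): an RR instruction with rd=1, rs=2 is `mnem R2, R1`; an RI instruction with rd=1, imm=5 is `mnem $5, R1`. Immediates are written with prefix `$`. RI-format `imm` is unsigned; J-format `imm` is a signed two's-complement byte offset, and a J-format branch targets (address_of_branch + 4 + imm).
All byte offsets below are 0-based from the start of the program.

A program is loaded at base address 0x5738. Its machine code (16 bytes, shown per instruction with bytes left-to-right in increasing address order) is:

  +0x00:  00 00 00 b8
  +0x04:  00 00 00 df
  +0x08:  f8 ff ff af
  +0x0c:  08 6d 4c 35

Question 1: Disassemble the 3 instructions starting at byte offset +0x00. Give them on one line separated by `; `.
jmp $0; shl R2, R3; jnz $-8

+0x00: 00 00 00 b8 ⇒ word 0xb8000000 (little)
  op=0xb8000000>>27=0x17 ⇒ jmp (J)
  [26:0] imm=0 = $0
+0x04: 00 00 00 df ⇒ word 0xdf000000 (little)
  op=0xdf000000>>27=0x1b ⇒ shl (RR)
  [26:25] rd=3 = R3
  [24:23] rs=2 = R2
+0x08: f8 ff ff af ⇒ word 0xaffffff8 (little)
  op=0xaffffff8>>27=0x15 ⇒ jnz (J)
  [26:0] imm=134217720 (s27→-8) = $-8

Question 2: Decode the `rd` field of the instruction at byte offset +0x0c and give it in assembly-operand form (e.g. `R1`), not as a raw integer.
R2

[0c] 08 6d 4c 35 → 0x354c6d08
  top 5b → 0x6 → li [RI]
  rd: (w>>25)&0x3=0x2 → R2
  imm: (w>>0)&0x1ffffff=0x14c6d08 → $21785864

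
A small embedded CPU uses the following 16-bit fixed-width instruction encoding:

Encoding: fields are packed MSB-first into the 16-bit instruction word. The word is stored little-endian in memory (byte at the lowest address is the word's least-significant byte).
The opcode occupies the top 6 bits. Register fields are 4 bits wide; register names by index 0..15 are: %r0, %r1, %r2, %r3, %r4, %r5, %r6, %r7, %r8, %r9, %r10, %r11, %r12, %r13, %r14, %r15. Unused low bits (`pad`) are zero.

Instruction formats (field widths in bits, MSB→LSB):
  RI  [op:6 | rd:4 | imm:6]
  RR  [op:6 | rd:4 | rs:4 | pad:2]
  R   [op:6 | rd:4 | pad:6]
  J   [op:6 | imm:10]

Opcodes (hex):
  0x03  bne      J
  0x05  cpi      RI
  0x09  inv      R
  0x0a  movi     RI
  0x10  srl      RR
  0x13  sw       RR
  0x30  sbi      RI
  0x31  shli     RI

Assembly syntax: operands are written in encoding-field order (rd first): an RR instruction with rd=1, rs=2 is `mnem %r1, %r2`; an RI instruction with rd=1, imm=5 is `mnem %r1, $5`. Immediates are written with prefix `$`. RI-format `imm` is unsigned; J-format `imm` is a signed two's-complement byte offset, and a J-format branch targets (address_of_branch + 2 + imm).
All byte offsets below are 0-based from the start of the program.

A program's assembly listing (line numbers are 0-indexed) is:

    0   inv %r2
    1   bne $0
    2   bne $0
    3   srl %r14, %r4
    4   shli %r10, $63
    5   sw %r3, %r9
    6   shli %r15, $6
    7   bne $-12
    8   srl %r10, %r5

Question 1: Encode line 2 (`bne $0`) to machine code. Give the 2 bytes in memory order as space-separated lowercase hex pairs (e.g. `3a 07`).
00 0c

L2: bne op=0x3:6|imm=0:10 ⇒ 0x0c00 ⇒ little 00 0c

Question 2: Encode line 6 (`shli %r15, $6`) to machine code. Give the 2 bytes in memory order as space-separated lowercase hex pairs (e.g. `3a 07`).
L6: shli op=0x31:6|rd=15:4|imm=6:6 ⇒ 0xc7c6 ⇒ little c6 c7

c6 c7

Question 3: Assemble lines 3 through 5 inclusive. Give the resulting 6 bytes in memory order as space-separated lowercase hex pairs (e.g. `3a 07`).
90 43 bf c6 e4 4c

L3: srl op=0x10:6|rd=14:4|rs=4:4|pad=0:2 ⇒ 0x4390 ⇒ little 90 43
L4: shli op=0x31:6|rd=10:4|imm=63:6 ⇒ 0xc6bf ⇒ little bf c6
L5: sw op=0x13:6|rd=3:4|rs=9:4|pad=0:2 ⇒ 0x4ce4 ⇒ little e4 4c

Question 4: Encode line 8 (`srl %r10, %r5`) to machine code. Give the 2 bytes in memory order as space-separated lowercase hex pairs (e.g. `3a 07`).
L8: srl op=0x10:6|rd=10:4|rs=5:4|pad=0:2 ⇒ 0x4294 ⇒ little 94 42

94 42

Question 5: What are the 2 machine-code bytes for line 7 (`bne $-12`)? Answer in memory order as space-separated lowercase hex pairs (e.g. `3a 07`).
7. bne fields op=0x3:6|imm=-12:10 → word 0ff4h → f4 0f

f4 0f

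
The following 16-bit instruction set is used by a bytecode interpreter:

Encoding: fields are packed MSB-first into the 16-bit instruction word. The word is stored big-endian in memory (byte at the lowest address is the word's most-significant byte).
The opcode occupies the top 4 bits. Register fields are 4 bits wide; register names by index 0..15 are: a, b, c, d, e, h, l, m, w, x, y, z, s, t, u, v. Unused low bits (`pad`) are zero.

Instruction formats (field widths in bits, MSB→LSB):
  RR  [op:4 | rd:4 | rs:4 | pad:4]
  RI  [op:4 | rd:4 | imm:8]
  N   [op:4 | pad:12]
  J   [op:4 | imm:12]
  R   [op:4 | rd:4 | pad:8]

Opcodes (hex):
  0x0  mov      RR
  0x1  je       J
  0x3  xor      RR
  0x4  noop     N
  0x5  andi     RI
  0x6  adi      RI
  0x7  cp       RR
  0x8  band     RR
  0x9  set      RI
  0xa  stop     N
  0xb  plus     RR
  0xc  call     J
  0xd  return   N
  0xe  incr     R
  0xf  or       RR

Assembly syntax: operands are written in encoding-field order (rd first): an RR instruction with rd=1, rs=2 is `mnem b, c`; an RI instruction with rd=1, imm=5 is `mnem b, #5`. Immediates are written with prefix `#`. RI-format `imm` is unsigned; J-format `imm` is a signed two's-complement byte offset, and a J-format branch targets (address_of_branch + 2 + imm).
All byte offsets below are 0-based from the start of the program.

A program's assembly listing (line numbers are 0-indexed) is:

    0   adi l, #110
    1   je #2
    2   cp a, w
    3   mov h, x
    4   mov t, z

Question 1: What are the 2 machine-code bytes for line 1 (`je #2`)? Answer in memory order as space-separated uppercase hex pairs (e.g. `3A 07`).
10 02

L1: je op=0x1:4|imm=2:12 ⇒ 0x1002 ⇒ big 10 02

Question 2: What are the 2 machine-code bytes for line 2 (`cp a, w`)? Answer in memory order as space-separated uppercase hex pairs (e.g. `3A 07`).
70 80

L2: cp op=0x7:4|rd=0:4|rs=8:4|pad=0:4 ⇒ 0x7080 ⇒ big 70 80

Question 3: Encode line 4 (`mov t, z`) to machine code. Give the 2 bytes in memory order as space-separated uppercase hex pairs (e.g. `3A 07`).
0D B0

L4: mov op=0x0:4|rd=13:4|rs=11:4|pad=0:4 ⇒ 0x0db0 ⇒ big 0d b0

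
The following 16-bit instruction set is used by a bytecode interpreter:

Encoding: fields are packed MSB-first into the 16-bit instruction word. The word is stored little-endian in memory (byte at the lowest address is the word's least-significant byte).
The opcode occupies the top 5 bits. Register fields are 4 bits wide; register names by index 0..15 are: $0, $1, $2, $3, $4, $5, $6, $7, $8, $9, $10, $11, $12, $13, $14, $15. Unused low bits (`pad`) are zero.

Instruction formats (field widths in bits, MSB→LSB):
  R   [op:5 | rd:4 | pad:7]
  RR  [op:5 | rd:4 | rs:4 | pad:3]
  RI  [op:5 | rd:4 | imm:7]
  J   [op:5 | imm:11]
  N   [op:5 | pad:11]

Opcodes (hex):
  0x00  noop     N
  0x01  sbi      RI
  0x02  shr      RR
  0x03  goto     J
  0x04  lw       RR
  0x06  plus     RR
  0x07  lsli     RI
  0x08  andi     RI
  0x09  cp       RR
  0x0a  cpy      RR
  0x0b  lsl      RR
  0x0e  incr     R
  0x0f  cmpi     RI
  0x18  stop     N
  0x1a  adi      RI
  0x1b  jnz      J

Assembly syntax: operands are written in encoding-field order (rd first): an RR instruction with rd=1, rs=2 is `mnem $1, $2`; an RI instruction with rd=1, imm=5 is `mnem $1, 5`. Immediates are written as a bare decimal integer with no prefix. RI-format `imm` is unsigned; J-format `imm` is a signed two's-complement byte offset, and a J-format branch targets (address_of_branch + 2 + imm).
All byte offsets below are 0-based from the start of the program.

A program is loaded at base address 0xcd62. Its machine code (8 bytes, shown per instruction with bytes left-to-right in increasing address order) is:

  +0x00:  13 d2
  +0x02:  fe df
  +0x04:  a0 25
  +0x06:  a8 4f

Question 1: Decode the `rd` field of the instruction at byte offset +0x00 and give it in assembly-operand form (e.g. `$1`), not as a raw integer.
$4

off 0x00: read 13 d2 as little → 0xd213
  opcode bits[15:11]=0x1a: adi/RI
  rd: (w>>7)&0xf=0x4 → $4
  imm: (w>>0)&0x7f=0x13 → 19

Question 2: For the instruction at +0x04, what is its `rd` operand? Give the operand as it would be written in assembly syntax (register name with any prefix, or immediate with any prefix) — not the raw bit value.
off 0x04: read a0 25 as little → 0x25a0
  opcode bits[15:11]=0x4: lw/RR
  rd@[10:7]=0xb ⇒ $11
  rs@[6:3]=0x4 ⇒ $4

$11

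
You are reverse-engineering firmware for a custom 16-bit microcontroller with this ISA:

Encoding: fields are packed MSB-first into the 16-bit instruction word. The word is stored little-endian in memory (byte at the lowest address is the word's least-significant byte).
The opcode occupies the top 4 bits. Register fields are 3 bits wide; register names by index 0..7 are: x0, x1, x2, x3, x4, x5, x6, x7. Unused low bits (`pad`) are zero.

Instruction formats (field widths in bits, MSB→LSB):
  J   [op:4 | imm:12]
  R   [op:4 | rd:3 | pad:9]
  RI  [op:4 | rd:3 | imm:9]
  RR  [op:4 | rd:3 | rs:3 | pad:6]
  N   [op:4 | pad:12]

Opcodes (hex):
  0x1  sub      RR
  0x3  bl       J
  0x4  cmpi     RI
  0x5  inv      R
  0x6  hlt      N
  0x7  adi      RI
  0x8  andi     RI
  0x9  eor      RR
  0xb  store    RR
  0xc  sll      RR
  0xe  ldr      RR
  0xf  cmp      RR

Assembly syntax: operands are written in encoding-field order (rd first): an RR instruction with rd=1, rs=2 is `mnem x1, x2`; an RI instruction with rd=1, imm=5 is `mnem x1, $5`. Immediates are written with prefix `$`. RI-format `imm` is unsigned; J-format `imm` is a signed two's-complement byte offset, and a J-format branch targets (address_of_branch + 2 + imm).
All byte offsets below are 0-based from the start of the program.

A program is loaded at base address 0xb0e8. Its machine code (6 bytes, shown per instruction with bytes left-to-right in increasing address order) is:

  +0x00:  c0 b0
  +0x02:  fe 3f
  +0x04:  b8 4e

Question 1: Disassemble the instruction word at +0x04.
cmpi x7, $184

off 0x04: read b8 4e as little → 0x4eb8
  opcode bits[15:12]=0x4: cmpi/RI
  rd@[11:9]=0x7 ⇒ x7
  imm@[8:0]=0xb8 ⇒ $184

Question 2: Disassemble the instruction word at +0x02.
off 0x02: read fe 3f as little → 0x3ffe
  op=0x3ffe>>12=0x3 ⇒ bl (J)
  imm: (w>>0)&0xfff=0xffe (s12→-2) → $-2

bl $-2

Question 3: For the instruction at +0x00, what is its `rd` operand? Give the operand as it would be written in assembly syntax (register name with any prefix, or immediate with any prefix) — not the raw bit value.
x0

@+00  little-endian(c0 b0) = 0xb0c0
  opcode bits[15:12]=0xb: store/RR
  rd@[11:9]=0x0 ⇒ x0
  rs@[8:6]=0x3 ⇒ x3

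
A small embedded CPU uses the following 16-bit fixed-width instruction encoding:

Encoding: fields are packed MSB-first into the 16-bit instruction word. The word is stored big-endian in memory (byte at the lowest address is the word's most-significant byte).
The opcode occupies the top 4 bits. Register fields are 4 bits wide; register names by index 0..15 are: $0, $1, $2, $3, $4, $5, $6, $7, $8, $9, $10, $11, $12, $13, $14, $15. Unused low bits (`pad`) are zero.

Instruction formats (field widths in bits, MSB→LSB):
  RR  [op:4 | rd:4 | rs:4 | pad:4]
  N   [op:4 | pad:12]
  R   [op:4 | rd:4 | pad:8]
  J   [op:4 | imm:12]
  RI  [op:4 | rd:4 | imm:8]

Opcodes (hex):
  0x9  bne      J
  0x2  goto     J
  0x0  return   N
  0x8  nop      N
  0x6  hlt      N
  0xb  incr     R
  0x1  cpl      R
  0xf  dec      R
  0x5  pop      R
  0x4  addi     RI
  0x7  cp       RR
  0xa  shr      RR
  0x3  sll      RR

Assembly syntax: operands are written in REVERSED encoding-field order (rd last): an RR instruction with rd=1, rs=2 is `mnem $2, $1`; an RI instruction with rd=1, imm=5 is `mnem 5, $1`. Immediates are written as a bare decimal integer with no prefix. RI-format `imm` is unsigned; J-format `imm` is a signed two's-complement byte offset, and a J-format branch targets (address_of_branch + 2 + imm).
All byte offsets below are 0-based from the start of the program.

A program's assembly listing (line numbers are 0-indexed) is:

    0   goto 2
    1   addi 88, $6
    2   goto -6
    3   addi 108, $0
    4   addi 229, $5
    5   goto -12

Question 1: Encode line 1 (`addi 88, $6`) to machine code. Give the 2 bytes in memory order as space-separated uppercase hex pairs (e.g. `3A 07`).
1. addi fields op=0x4:4|rd=6:4|imm=88:8 → word 4658h → 46 58

46 58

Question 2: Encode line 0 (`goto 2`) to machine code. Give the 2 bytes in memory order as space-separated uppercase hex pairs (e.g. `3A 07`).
20 02

L0: goto op=0x2:4|imm=2:12 ⇒ 0x2002 ⇒ big 20 02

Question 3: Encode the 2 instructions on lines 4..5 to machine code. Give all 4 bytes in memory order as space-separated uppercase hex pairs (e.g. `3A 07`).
45 E5 2F F4

L4: addi op=0x4:4|rd=5:4|imm=229:8 ⇒ 0x45e5 ⇒ big 45 e5
L5: goto op=0x2:4|imm=-12:12 ⇒ 0x2ff4 ⇒ big 2f f4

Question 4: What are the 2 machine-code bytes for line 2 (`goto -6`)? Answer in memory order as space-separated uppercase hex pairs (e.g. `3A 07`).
2F FA

2. goto fields op=0x2:4|imm=-6:12 → word 2ffah → 2f fa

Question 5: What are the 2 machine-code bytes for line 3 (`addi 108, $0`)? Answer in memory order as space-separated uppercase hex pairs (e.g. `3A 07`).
3. addi fields op=0x4:4|rd=0:4|imm=108:8 → word 406ch → 40 6c

40 6C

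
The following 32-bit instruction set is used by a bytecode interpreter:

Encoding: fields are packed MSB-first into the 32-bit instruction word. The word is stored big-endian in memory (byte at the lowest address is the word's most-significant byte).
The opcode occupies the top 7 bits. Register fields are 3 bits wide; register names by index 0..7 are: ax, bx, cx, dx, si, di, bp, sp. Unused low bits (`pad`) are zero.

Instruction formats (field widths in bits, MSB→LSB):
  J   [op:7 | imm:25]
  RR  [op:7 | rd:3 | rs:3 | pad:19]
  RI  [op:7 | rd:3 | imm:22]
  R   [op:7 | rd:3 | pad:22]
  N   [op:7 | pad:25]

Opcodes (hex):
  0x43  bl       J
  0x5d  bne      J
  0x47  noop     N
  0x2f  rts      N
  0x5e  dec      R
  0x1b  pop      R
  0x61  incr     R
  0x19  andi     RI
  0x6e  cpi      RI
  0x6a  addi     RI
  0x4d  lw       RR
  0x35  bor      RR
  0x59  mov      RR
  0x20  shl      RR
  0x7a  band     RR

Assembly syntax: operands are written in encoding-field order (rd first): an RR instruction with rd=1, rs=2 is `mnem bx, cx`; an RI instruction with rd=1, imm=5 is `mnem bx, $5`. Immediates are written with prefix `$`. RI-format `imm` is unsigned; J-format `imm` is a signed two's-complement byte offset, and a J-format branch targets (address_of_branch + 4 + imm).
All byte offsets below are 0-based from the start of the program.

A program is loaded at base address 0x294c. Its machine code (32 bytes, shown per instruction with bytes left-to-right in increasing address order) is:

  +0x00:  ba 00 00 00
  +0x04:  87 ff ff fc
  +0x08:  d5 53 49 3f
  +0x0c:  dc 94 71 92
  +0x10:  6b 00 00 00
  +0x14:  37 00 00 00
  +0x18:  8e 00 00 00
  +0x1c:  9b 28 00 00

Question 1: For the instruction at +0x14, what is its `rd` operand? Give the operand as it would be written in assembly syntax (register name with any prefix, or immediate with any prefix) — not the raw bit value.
si

+0x14: 37 00 00 00 ⇒ word 0x37000000 (big)
  opcode bits[31:25]=0x1b: pop/R
  rd: (w>>22)&0x7=0x4 → si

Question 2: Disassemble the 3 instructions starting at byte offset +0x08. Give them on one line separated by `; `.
addi di, $1263935; cpi cx, $1339794; bor si, ax

+0x08: d5 53 49 3f ⇒ word 0xd553493f (big)
  op=0xd553493f>>25=0x6a ⇒ addi (RI)
  rd: (w>>22)&0x7=0x5 → di
  imm: (w>>0)&0x3fffff=0x13493f → $1263935
+0x0c: dc 94 71 92 ⇒ word 0xdc947192 (big)
  op=0xdc947192>>25=0x6e ⇒ cpi (RI)
  rd: (w>>22)&0x7=0x2 → cx
  imm: (w>>0)&0x3fffff=0x147192 → $1339794
+0x10: 6b 00 00 00 ⇒ word 0x6b000000 (big)
  op=0x6b000000>>25=0x35 ⇒ bor (RR)
  rd: (w>>22)&0x7=0x4 → si
  rs: (w>>19)&0x7=0x0 → ax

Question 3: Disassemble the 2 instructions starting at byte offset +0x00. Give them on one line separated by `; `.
bne $0; bl $-4

+0x00: ba 00 00 00 ⇒ word 0xba000000 (big)
  opcode bits[31:25]=0x5d: bne/J
  imm: (w>>0)&0x1ffffff=0x0 → $0
+0x04: 87 ff ff fc ⇒ word 0x87fffffc (big)
  opcode bits[31:25]=0x43: bl/J
  imm: (w>>0)&0x1ffffff=0x1fffffc (s25→-4) → $-4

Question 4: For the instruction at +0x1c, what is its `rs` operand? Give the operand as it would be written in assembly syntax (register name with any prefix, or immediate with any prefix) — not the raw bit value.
[1c] 9b 28 00 00 → 0x9b280000
  opcode bits[31:25]=0x4d: lw/RR
  rd: (w>>22)&0x7=0x4 → si
  rs: (w>>19)&0x7=0x5 → di

di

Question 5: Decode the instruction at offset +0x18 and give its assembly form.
+0x18: 8e 00 00 00 ⇒ word 0x8e000000 (big)
  op=0x8e000000>>25=0x47 ⇒ noop (N)

noop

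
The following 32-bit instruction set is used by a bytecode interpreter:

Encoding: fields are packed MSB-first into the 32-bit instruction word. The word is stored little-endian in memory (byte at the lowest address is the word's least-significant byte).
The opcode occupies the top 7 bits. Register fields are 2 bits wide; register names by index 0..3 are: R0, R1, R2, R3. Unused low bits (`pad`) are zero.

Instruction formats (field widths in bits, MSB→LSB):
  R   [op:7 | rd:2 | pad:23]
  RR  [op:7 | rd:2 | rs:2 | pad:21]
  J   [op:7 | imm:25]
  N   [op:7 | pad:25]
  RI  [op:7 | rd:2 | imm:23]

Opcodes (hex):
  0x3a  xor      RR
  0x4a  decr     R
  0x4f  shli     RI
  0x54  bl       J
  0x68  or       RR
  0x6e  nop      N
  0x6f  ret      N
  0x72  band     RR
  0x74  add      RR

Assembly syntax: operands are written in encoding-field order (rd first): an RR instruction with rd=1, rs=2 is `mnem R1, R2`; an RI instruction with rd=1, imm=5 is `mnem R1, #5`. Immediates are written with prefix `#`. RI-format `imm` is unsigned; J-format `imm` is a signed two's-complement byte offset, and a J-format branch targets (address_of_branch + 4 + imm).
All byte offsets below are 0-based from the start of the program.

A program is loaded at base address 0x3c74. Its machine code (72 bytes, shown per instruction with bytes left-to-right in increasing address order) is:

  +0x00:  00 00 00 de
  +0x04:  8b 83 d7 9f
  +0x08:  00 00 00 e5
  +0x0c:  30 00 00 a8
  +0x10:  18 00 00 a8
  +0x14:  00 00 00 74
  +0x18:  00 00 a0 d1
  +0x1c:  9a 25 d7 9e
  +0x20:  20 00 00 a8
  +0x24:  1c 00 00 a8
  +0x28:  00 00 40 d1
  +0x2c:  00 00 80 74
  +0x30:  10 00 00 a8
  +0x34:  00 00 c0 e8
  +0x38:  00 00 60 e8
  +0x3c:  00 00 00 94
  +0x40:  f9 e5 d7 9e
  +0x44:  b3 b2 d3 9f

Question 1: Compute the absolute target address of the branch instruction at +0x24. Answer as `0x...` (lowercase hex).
0x3cb8

[24] 1c 00 00 a8 → 0xa800001c
  op=0xa800001c>>25=0x54 ⇒ bl (J)
  imm@[24:0]=0x1c ⇒ #28
  target = base 0x3c74 + off 0x24 + 4 + imm 28 = 0x3cb8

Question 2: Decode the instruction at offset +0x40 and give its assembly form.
shli R1, #5760505

[40] f9 e5 d7 9e → 0x9ed7e5f9
  op=0x9ed7e5f9>>25=0x4f ⇒ shli (RI)
  [24:23] rd=1 = R1
  [22:0] imm=5760505 = #5760505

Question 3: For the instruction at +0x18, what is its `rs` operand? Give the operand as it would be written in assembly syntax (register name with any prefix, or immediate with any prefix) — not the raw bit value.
[18] 00 00 a0 d1 → 0xd1a00000
  opcode bits[31:25]=0x68: or/RR
  [24:23] rd=3 = R3
  [22:21] rs=1 = R1

R1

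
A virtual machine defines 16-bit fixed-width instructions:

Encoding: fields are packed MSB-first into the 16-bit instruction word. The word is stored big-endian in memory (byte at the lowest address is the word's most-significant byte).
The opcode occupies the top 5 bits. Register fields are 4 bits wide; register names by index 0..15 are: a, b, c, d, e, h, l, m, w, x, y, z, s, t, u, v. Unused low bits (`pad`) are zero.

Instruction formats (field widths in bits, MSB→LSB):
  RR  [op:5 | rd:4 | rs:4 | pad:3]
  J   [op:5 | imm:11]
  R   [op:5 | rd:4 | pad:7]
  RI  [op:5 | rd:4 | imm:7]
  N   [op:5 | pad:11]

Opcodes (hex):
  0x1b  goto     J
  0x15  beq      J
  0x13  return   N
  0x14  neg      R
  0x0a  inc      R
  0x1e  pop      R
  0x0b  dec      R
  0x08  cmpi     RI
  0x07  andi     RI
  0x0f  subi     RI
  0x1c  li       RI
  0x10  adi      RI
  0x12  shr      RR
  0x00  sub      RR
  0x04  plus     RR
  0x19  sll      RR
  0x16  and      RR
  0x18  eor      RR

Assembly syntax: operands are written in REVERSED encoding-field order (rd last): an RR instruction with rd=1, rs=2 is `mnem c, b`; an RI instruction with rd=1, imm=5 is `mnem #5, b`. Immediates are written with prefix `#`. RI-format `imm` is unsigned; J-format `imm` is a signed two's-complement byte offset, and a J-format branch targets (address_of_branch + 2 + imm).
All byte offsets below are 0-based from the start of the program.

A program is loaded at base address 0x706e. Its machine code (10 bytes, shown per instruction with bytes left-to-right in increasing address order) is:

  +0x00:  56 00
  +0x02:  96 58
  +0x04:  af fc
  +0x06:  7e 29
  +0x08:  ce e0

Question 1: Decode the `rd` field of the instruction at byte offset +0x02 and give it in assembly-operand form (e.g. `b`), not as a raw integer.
s

@+02  big-endian(96 58) = 0x9658
  opcode bits[15:11]=0x12: shr/RR
  rd: (w>>7)&0xf=0xc → s
  rs: (w>>3)&0xf=0xb → z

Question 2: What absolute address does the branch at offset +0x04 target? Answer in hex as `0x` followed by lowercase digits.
0x7070

off 0x04: read af fc as big → 0xaffc
  op=0xaffc>>11=0x15 ⇒ beq (J)
  imm@[10:0]=0x7fc (s11→-4) ⇒ #-4
  target = base 0x706e + off 0x04 + 2 + imm -4 = 0x7070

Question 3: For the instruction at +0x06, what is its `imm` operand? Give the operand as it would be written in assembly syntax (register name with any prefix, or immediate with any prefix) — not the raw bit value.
#41

off 0x06: read 7e 29 as big → 0x7e29
  op=0x7e29>>11=0xf ⇒ subi (RI)
  rd@[10:7]=0xc ⇒ s
  imm@[6:0]=0x29 ⇒ #41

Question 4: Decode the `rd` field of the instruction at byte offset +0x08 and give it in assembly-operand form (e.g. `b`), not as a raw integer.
+0x08: ce e0 ⇒ word 0xcee0 (big)
  top 5b → 0x19 → sll [RR]
  rd@[10:7]=0xd ⇒ t
  rs@[6:3]=0xc ⇒ s

t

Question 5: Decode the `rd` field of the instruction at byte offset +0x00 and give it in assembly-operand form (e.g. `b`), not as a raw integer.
[00] 56 00 → 0x5600
  op=0x5600>>11=0xa ⇒ inc (R)
  rd@[10:7]=0xc ⇒ s

s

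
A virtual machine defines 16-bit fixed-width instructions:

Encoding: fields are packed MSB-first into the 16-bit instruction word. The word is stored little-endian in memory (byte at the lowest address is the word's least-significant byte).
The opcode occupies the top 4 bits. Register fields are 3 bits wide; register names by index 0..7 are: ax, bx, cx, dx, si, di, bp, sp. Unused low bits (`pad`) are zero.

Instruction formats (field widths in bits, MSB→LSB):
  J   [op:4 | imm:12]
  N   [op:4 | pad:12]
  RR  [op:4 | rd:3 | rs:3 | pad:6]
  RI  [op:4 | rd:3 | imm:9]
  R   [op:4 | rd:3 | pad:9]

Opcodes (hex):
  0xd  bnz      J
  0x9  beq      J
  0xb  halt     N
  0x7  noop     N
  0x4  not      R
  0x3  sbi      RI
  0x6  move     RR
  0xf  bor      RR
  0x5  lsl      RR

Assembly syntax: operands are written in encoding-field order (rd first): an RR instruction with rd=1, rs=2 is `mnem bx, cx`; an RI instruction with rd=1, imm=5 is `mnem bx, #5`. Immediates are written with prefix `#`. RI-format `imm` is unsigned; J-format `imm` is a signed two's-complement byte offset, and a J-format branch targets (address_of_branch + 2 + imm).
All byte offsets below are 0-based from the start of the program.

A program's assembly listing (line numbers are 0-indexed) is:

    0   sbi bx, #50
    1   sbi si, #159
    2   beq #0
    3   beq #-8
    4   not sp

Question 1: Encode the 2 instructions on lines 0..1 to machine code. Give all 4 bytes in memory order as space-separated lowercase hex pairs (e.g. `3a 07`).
0. sbi fields op=0x3:4|rd=1:3|imm=50:9 → word 3232h → 32 32
1. sbi fields op=0x3:4|rd=4:3|imm=159:9 → word 389fh → 9f 38

32 32 9f 38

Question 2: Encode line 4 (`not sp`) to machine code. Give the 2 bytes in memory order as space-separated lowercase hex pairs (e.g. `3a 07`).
00 4e

L4: not op=0x4:4|rd=7:3|pad=0:9 ⇒ 0x4e00 ⇒ little 00 4e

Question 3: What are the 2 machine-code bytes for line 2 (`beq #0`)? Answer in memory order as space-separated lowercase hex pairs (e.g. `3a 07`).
00 90

2. beq fields op=0x9:4|imm=0:12 → word 9000h → 00 90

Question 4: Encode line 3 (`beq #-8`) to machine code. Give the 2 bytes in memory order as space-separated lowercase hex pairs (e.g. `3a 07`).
3. beq fields op=0x9:4|imm=-8:12 → word 9ff8h → f8 9f

f8 9f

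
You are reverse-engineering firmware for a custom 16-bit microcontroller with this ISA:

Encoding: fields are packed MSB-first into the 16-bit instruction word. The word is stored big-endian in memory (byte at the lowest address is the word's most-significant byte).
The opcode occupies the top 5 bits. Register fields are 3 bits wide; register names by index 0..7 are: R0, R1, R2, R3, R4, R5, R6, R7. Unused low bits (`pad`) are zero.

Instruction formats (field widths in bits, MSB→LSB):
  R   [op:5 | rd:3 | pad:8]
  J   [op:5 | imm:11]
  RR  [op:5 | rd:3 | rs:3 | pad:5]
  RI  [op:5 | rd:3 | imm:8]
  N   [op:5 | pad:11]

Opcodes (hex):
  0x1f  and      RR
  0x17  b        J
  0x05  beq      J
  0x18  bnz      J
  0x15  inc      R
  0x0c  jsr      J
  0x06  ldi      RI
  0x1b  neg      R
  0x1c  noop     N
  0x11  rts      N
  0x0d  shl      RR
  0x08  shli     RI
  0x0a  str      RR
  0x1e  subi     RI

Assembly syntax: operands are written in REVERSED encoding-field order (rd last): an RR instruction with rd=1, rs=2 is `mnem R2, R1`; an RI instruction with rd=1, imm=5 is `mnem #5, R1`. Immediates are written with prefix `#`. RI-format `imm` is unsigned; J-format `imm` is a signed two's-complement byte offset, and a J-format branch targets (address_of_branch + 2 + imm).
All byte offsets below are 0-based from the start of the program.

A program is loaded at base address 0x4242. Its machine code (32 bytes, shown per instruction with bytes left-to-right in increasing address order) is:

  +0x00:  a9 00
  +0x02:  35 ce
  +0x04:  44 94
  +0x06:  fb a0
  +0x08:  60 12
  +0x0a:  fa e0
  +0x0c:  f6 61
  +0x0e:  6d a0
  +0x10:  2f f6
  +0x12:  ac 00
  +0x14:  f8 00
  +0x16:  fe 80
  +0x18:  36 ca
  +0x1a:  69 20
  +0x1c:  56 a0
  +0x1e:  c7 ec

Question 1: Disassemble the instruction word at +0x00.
+0x00: a9 00 ⇒ word 0xa900 (big)
  op=0xa900>>11=0x15 ⇒ inc (R)
  [10:8] rd=1 = R1

inc R1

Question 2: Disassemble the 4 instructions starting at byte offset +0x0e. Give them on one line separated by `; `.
+0x0e: 6d a0 ⇒ word 0x6da0 (big)
  top 5b → 0xd → shl [RR]
  rd@[10:8]=0x5 ⇒ R5
  rs@[7:5]=0x5 ⇒ R5
+0x10: 2f f6 ⇒ word 0x2ff6 (big)
  top 5b → 0x5 → beq [J]
  imm@[10:0]=0x7f6 (s11→-10) ⇒ #-10
+0x12: ac 00 ⇒ word 0xac00 (big)
  top 5b → 0x15 → inc [R]
  rd@[10:8]=0x4 ⇒ R4
+0x14: f8 00 ⇒ word 0xf800 (big)
  top 5b → 0x1f → and [RR]
  rd@[10:8]=0x0 ⇒ R0
  rs@[7:5]=0x0 ⇒ R0

shl R5, R5; beq #-10; inc R4; and R0, R0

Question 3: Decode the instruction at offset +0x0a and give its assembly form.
off 0x0a: read fa e0 as big → 0xfae0
  op=0xfae0>>11=0x1f ⇒ and (RR)
  rd: (w>>8)&0x7=0x2 → R2
  rs: (w>>5)&0x7=0x7 → R7

and R7, R2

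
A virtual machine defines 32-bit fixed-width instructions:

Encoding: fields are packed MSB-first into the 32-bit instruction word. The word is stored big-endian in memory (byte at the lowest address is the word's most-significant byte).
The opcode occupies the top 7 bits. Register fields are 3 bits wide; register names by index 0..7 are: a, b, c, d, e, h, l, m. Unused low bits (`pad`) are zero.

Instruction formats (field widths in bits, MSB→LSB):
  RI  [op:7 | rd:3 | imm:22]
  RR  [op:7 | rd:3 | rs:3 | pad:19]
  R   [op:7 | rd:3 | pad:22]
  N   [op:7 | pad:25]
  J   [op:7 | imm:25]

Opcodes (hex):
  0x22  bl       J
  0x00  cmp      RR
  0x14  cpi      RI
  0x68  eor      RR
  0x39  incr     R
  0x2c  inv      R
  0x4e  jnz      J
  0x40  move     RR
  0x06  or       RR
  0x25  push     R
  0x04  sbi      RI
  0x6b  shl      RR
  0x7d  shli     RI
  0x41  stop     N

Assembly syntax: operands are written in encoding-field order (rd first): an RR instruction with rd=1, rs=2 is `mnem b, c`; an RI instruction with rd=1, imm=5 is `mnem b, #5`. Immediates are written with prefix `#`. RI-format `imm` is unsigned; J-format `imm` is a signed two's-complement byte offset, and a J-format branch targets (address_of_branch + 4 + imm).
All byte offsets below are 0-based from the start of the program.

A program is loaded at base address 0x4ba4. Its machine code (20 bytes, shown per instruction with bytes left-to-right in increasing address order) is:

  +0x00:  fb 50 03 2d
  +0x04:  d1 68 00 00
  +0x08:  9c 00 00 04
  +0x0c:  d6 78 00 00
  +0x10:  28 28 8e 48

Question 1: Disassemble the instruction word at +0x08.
[08] 9c 00 00 04 → 0x9c000004
  op=0x9c000004>>25=0x4e ⇒ jnz (J)
  imm@[24:0]=0x4 ⇒ #4

jnz #4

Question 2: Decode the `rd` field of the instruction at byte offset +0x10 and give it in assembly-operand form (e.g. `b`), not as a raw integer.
a

off 0x10: read 28 28 8e 48 as big → 0x28288e48
  opcode bits[31:25]=0x14: cpi/RI
  rd@[24:22]=0x0 ⇒ a
  imm@[21:0]=0x288e48 ⇒ #2657864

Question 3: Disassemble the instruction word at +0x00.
@+00  big-endian(fb 50 03 2d) = 0xfb50032d
  op=0xfb50032d>>25=0x7d ⇒ shli (RI)
  rd@[24:22]=0x5 ⇒ h
  imm@[21:0]=0x10032d ⇒ #1049389

shli h, #1049389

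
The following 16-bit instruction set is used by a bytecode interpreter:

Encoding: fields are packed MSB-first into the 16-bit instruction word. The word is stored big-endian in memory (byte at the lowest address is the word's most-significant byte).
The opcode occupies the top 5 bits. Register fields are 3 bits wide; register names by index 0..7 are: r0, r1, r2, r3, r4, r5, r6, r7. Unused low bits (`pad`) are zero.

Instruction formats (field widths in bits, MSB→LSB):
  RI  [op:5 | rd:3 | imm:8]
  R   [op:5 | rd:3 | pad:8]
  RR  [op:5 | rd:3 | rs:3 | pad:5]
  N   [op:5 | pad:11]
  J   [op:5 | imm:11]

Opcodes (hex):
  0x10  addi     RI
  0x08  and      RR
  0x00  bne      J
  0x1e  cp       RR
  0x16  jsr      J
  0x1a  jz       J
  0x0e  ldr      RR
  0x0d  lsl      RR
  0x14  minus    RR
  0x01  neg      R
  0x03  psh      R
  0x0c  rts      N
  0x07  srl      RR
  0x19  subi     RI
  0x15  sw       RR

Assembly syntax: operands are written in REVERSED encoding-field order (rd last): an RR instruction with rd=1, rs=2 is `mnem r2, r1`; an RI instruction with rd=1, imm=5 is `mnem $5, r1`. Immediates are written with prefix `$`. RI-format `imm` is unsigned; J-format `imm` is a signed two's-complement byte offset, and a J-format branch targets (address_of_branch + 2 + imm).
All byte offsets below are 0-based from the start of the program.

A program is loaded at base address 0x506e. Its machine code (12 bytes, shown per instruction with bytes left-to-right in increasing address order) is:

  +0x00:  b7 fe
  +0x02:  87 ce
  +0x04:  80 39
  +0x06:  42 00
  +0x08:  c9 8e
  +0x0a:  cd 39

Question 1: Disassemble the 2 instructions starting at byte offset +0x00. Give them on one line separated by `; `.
+0x00: b7 fe ⇒ word 0xb7fe (big)
  op=0xb7fe>>11=0x16 ⇒ jsr (J)
  imm: (w>>0)&0x7ff=0x7fe (s11→-2) → $-2
+0x02: 87 ce ⇒ word 0x87ce (big)
  op=0x87ce>>11=0x10 ⇒ addi (RI)
  rd: (w>>8)&0x7=0x7 → r7
  imm: (w>>0)&0xff=0xce → $206

jsr $-2; addi $206, r7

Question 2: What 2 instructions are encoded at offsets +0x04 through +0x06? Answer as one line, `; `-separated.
addi $57, r0; and r0, r2

@+04  big-endian(80 39) = 0x8039
  top 5b → 0x10 → addi [RI]
  [10:8] rd=0 = r0
  [7:0] imm=57 = $57
@+06  big-endian(42 00) = 0x4200
  top 5b → 0x8 → and [RR]
  [10:8] rd=2 = r2
  [7:5] rs=0 = r0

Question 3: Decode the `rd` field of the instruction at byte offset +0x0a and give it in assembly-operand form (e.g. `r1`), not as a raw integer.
+0x0a: cd 39 ⇒ word 0xcd39 (big)
  opcode bits[15:11]=0x19: subi/RI
  [10:8] rd=5 = r5
  [7:0] imm=57 = $57

r5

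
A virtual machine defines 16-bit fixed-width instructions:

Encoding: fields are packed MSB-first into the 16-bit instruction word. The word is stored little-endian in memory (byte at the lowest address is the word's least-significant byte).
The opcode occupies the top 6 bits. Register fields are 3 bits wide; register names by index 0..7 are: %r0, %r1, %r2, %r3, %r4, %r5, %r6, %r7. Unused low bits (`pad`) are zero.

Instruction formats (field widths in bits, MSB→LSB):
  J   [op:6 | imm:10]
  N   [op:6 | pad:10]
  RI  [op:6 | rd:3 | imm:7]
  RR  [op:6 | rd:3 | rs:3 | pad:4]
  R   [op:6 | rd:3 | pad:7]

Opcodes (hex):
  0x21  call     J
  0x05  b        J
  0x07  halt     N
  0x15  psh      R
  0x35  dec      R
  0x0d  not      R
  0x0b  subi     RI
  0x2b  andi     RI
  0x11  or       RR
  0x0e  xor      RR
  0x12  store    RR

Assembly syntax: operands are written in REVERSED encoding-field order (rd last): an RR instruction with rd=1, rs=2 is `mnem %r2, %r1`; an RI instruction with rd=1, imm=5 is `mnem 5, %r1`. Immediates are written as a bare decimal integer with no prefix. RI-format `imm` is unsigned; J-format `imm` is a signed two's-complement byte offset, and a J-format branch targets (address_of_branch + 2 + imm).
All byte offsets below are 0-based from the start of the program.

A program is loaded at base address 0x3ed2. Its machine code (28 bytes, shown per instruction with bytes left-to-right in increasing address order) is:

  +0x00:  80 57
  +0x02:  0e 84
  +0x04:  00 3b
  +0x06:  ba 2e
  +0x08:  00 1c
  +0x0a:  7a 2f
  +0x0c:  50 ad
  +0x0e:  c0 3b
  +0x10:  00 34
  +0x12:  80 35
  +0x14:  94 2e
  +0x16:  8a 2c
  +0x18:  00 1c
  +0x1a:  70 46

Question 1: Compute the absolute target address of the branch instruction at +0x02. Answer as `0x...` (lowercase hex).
[02] 0e 84 → 0x840e
  top 6b → 0x21 → call [J]
  imm: (w>>0)&0x3ff=0xe → 14
  target = base 0x3ed2 + off 0x02 + 2 + imm 14 = 0x3ee4

0x3ee4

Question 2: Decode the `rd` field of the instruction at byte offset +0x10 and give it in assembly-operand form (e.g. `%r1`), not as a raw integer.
@+10  little-endian(00 34) = 0x3400
  top 6b → 0xd → not [R]
  rd@[9:7]=0x0 ⇒ %r0

%r0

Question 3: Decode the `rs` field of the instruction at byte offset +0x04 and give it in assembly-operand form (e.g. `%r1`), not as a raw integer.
@+04  little-endian(00 3b) = 0x3b00
  op=0x3b00>>10=0xe ⇒ xor (RR)
  [9:7] rd=6 = %r6
  [6:4] rs=0 = %r0

%r0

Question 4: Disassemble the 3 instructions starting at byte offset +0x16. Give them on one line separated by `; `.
@+16  little-endian(8a 2c) = 0x2c8a
  op=0x2c8a>>10=0xb ⇒ subi (RI)
  rd@[9:7]=0x1 ⇒ %r1
  imm@[6:0]=0xa ⇒ 10
@+18  little-endian(00 1c) = 0x1c00
  op=0x1c00>>10=0x7 ⇒ halt (N)
@+1a  little-endian(70 46) = 0x4670
  op=0x4670>>10=0x11 ⇒ or (RR)
  rd@[9:7]=0x4 ⇒ %r4
  rs@[6:4]=0x7 ⇒ %r7

subi 10, %r1; halt; or %r7, %r4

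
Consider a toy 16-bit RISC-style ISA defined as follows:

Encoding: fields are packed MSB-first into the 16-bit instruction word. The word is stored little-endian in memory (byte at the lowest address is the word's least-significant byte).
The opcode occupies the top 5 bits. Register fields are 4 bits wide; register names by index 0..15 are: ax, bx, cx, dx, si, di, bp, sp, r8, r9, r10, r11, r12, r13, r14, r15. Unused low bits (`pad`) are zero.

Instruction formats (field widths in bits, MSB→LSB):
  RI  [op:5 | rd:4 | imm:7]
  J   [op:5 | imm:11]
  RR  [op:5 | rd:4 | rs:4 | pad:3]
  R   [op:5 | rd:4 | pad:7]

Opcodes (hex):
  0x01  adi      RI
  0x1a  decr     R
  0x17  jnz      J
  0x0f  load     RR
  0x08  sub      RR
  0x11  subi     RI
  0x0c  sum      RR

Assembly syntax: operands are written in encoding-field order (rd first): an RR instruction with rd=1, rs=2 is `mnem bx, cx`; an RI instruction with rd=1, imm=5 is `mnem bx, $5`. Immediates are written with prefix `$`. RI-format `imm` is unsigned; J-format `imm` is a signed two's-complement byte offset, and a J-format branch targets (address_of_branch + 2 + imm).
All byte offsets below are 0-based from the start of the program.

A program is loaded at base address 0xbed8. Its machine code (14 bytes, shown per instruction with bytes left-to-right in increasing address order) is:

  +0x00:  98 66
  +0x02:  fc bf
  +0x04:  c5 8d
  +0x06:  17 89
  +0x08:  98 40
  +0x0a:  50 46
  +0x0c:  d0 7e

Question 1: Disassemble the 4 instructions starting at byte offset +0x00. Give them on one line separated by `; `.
sum r13, dx; jnz $-4; subi r11, $69; subi cx, $23

off 0x00: read 98 66 as little → 0x6698
  op=0x6698>>11=0xc ⇒ sum (RR)
  rd@[10:7]=0xd ⇒ r13
  rs@[6:3]=0x3 ⇒ dx
off 0x02: read fc bf as little → 0xbffc
  op=0xbffc>>11=0x17 ⇒ jnz (J)
  imm@[10:0]=0x7fc (s11→-4) ⇒ $-4
off 0x04: read c5 8d as little → 0x8dc5
  op=0x8dc5>>11=0x11 ⇒ subi (RI)
  rd@[10:7]=0xb ⇒ r11
  imm@[6:0]=0x45 ⇒ $69
off 0x06: read 17 89 as little → 0x8917
  op=0x8917>>11=0x11 ⇒ subi (RI)
  rd@[10:7]=0x2 ⇒ cx
  imm@[6:0]=0x17 ⇒ $23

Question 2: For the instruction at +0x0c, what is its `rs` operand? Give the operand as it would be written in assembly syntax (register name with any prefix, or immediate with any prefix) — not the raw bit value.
off 0x0c: read d0 7e as little → 0x7ed0
  opcode bits[15:11]=0xf: load/RR
  rd@[10:7]=0xd ⇒ r13
  rs@[6:3]=0xa ⇒ r10

r10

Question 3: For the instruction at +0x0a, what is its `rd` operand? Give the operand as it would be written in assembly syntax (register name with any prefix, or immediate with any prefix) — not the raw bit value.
r12

off 0x0a: read 50 46 as little → 0x4650
  opcode bits[15:11]=0x8: sub/RR
  [10:7] rd=12 = r12
  [6:3] rs=10 = r10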